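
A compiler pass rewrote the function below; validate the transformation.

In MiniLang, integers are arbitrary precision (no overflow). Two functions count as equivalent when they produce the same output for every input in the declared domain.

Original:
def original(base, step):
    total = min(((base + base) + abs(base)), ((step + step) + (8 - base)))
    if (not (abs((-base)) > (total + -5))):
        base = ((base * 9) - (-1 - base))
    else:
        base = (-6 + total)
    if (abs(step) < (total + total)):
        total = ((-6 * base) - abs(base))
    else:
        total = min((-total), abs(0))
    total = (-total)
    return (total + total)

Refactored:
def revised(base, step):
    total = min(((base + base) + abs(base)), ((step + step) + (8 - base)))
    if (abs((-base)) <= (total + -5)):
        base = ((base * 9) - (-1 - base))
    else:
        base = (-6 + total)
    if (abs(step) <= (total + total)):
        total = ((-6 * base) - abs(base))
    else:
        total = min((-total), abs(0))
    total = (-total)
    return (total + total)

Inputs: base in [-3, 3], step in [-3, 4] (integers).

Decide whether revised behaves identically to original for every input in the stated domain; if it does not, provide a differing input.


There is a counterexample at base=0, step=0: 0 on one side, -60 on the other.
original: total := 0 | (not (abs((-base)) > (total + -5))): false | base := -6 | (abs(step) < (total + total)): false | total := 0 | total := 0 | result 0
revised: total := 0 | (abs((-base)) <= (total + -5)): false | base := -6 | (abs(step) <= (total + total)): true | total := 30 | total := -30 | result -60
verdict: not equivalent; witness: base=0, step=0


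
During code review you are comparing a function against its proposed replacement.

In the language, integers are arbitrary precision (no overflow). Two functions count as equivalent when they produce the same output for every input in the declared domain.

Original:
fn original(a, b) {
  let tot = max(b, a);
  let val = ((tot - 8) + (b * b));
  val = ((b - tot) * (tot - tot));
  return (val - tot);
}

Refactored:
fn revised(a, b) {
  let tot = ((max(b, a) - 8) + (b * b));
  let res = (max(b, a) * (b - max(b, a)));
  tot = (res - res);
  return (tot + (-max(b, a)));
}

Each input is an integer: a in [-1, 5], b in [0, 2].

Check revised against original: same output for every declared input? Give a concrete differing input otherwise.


Equivalent — the differences include min/max/abs usage differs; and arithmetic usage differs; and local variable names differ, yet no declared input distinguishes the two.
One worked example (a=-1, b=0) — original: tot = 0; val = -8; val = 0; return 0; revised: tot = -8; res = 0; tot = 0; return 0; agreement on 0.
Sweeping the whole domain (21 inputs) finds no disagreement.
verdict: equivalent


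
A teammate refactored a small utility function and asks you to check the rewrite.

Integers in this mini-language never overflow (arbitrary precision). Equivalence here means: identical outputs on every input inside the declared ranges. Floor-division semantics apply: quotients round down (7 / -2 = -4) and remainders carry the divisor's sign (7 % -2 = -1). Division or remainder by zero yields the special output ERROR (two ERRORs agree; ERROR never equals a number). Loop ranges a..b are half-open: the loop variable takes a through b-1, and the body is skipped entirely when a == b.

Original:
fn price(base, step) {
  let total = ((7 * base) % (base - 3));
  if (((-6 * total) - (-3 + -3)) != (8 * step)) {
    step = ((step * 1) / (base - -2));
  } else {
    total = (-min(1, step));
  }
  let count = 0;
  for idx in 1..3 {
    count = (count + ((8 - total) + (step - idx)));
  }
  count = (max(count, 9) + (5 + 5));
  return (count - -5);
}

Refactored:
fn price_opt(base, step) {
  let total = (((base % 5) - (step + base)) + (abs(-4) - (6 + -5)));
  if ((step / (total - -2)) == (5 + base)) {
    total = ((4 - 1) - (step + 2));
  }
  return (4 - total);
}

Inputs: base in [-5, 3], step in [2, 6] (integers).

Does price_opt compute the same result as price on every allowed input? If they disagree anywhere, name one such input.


Run the pair on base=-5, step=2.
price: total := -3 | (((-6 * total) - (-3 + -3)) != (8 * step)): true | step := -1 | count := 0 | iter idx=1: | count := 9 | iter idx=2: | count := 17 | count := 27 | result 32
price_opt: total := 6 | ((step / (total - -2)) == (5 + base)): true | total := -1 | result 5
32 against 5: the behavior changed.
verdict: not equivalent; witness: base=-5, step=2


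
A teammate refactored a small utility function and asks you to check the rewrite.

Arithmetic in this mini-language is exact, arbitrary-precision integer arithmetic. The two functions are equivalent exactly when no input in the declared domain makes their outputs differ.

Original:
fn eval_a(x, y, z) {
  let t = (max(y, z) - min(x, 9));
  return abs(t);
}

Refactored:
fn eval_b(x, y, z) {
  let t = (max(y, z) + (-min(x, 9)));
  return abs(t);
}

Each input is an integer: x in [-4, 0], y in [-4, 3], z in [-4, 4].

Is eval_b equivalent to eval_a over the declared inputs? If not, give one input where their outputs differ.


This is a faithful refactor — arithmetic usage differs, but the computed results match everywhere.
Spot check at x=0, y=-4, z=-1 — eval_a: t becomes -1; next final value 1. eval_b: t becomes -1; next final value 1. Both give 1.
Every one of the 360 inputs gives matching results.
verdict: equivalent


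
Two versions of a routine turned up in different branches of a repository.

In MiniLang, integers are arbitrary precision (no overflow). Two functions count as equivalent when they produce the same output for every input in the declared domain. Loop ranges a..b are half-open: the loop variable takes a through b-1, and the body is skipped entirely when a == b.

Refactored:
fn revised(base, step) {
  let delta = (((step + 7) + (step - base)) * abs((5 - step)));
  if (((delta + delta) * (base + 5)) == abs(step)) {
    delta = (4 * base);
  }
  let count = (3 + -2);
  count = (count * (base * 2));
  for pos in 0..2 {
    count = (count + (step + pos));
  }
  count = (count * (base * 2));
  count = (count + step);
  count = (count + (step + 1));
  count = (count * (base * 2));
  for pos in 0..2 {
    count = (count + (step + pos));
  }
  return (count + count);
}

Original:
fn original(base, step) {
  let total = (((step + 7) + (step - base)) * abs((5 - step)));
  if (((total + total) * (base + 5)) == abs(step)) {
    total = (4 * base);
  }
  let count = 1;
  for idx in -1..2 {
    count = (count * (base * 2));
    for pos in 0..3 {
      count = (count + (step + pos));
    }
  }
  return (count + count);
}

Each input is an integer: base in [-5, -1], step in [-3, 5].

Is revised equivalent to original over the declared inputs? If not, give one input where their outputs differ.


Take base=-5, step=-3.
original: total becomes 48; next (((total + total) * (base + 5)) == abs(step)) evaluates to false; next count becomes 1; next at idx=-1:; next count becomes -10; next at pos=0:; next count becomes -13; next at pos=1:; next count becomes -15; next at pos=2:; next count becomes -16; next at idx=0:; next count becomes 160; next at pos=0:; next count becomes 157; next at pos=1:; next count becomes 155; next at pos=2:; next count becomes 154; next at idx=1:; next count becomes -1540; next at pos=0:; next count becomes -1543; next at pos=1:; next count becomes -1545; next at pos=2:; next count becomes -1546; next final value -3092
revised: delta becomes 48; next (((delta + delta) * (base + 5)) == abs(step)) evaluates to false; next count becomes 1; next count becomes -10; next at pos=0:; next count becomes -13; next at pos=1:; next count becomes -15; next count becomes 150; next count becomes 147; next count becomes 145; next count becomes -1450; next at pos=0:; next count becomes -1453; next at pos=1:; next count becomes -1455; next final value -2910
-3092 != -2910, so the rewrite changes behavior.
verdict: not equivalent; witness: base=-5, step=-3


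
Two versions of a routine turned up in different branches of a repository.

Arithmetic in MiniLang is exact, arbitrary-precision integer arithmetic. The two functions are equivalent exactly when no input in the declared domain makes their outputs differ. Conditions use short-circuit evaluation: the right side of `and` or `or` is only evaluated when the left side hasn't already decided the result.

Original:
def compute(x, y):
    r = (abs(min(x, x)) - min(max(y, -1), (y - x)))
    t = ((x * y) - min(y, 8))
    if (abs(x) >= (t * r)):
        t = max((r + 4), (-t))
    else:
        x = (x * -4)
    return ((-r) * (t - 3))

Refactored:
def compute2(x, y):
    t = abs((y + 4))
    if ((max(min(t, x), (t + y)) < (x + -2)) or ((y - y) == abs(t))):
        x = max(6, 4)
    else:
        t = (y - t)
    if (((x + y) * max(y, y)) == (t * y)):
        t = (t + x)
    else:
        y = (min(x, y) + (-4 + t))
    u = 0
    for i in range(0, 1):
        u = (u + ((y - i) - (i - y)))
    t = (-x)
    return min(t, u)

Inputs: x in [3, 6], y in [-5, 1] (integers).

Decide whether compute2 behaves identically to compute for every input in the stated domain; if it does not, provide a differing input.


Evaluate both at x=3, y=-5.
compute: r := 11 | t := -10 | (abs(x) >= (t * r)): true | t := 15 | result -132
compute2: t := 1 | ((max(min(t, x), (t + y)) < (x + -2)) or ((y - y) == abs(t))): false | t := -6 | (((x + y) * max(y, y)) == (t * y)): false | y := -15 | u := 0 | iter i=0: | u := -30 | t := -3 | result -30
-132 against -30: the behavior changed.
verdict: not equivalent; witness: x=3, y=-5


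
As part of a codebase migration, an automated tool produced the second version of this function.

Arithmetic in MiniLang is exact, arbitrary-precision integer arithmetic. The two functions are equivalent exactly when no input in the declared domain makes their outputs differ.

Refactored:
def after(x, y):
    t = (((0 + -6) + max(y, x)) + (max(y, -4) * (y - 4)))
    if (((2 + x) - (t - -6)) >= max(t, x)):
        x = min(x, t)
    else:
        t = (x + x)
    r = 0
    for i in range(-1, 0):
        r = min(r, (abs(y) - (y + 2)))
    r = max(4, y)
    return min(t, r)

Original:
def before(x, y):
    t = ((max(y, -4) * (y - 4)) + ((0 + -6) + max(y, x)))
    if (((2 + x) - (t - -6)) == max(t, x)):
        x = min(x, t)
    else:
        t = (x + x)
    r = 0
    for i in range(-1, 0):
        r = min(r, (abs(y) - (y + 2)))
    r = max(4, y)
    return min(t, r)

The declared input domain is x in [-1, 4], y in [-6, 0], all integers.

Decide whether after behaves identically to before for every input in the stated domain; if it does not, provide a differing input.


Run the pair on x=-1, y=0.
before: t := -6 | (((2 + x) - (t - -6)) == max(t, x)): false | t := -2 | r := 0 | iter i=-1: | r := -2 | r := 4 | result -2
after: t := -6 | (((2 + x) - (t - -6)) >= max(t, x)): true | x := -6 | r := 0 | iter i=-1: | r := -2 | r := 4 | result -6
-2 and -6 differ, so these are not the same function on this domain.
verdict: not equivalent; witness: x=-1, y=0


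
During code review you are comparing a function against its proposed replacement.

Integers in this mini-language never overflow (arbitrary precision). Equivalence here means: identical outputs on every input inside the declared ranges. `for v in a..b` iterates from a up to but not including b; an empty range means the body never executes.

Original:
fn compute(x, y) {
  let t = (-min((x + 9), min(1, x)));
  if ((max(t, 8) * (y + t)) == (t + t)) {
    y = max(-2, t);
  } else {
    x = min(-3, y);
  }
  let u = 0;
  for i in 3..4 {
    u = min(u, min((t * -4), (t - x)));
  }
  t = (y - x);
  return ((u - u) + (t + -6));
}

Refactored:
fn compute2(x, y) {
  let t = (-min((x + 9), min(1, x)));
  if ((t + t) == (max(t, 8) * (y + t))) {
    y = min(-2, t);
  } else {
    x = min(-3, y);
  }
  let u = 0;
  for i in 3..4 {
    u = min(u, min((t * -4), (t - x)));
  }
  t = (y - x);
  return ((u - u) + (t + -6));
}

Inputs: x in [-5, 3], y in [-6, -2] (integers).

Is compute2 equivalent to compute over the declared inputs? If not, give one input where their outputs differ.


Take x=-4, y=-3.
compute: t := 4 | ((max(t, 8) * (y + t)) == (t + t)): true | y := 4 | u := 0 | iter i=3: | u := -16 | t := 8 | result 2
compute2: t := 4 | ((t + t) == (max(t, 8) * (y + t))): true | y := -2 | u := 0 | iter i=3: | u := -16 | t := 2 | result -4
2 against -4: the behavior changed.
verdict: not equivalent; witness: x=-4, y=-3


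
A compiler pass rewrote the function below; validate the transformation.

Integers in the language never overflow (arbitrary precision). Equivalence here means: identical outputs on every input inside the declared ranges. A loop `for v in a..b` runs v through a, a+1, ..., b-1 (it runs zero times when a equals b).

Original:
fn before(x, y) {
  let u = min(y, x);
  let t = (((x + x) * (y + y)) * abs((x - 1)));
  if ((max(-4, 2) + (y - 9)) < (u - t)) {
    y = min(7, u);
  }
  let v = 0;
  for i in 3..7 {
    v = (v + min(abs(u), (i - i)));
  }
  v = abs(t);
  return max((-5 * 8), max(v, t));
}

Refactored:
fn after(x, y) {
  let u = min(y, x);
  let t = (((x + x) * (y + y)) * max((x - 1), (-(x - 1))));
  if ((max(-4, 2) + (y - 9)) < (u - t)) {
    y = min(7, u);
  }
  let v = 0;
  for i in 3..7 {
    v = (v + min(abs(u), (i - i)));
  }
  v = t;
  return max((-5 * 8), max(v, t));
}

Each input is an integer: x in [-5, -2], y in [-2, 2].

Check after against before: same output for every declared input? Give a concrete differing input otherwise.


Not equivalent: x=-5, y=1 separates them (120 vs -40).
before: u=-5, then t=-120, then ((max(-4, 2) + (y - 9)) < (u - t)) is true, then y=-5, then v=0, then (i=3), then v=0, then (i=4), then v=0, then (i=5), then v=0, then (i=6), then v=0, then v=120, then returns 120
after: u=-5, then t=-120, then ((max(-4, 2) + (y - 9)) < (u - t)) is true, then y=-5, then v=0, then (i=3), then v=0, then (i=4), then v=0, then (i=5), then v=0, then (i=6), then v=0, then v=-120, then returns -40
verdict: not equivalent; witness: x=-5, y=1


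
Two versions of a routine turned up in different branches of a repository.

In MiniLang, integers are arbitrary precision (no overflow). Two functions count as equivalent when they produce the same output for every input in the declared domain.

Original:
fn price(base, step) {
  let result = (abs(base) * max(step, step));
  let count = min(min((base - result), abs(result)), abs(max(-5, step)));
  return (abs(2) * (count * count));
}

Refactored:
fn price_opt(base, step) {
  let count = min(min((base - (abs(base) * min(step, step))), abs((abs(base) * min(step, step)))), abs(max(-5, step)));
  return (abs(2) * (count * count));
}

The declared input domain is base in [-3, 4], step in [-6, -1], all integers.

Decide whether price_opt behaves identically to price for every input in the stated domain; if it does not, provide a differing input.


Equivalent. The suspicious edit (`max(step, step)` became `min(step, step)`) never changes the result for any input inside the declared domain.
Every one of the 48 inputs gives matching results.
As a probe, take base=2, step=-4: price runs result := -8 | count := 4 | result 32; price_opt runs count := 4 | result 32; both end at 32.
verdict: equivalent


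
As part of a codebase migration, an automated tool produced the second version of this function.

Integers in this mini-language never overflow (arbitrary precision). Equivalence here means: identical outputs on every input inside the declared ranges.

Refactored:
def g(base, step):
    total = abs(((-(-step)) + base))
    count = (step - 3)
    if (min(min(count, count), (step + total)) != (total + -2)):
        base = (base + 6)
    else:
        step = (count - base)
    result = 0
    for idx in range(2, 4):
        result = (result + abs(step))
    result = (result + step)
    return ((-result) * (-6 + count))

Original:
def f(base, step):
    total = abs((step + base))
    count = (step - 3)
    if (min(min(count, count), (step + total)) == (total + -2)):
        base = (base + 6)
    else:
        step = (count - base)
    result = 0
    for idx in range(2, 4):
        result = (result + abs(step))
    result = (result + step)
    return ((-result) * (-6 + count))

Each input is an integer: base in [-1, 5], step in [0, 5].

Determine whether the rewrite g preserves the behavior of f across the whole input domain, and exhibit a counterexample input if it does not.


There is a counterexample at base=-1, step=0: 18 on one side, 0 on the other.
f: total = 1; count = -3; (min(min(count, count), (step + total)) == (total + -2)) -> false; step = -2; result = 0; [idx=2]; result = 2; [idx=3]; result = 4; result = 2; return 18
g: total = 1; count = -3; (min(min(count, count), (step + total)) != (total + -2)) -> true; base = 5; result = 0; [idx=2]; result = 0; [idx=3]; result = 0; result = 0; return 0
verdict: not equivalent; witness: base=-1, step=0


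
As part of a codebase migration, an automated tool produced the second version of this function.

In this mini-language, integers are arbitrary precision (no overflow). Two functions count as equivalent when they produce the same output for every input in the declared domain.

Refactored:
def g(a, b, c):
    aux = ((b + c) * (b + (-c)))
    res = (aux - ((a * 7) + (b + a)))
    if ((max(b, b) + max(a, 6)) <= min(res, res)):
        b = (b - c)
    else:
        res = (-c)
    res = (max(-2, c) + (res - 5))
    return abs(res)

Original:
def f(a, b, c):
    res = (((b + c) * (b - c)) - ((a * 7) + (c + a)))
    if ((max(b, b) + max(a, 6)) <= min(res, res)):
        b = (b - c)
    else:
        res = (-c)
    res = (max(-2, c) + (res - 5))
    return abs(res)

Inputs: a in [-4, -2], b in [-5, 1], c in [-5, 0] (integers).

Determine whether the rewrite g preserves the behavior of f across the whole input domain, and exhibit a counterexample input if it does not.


The rewrite breaks on a=-4, b=-5, c=-4, where the results are 38 and 39.
f: res=45, then ((max(b, b) + max(a, 6)) <= min(res, res)) is true, then b=-1, then res=38, then returns 38
g: aux=9, then res=46, then ((max(b, b) + max(a, 6)) <= min(res, res)) is true, then b=-1, then res=39, then returns 39
verdict: not equivalent; witness: a=-4, b=-5, c=-4


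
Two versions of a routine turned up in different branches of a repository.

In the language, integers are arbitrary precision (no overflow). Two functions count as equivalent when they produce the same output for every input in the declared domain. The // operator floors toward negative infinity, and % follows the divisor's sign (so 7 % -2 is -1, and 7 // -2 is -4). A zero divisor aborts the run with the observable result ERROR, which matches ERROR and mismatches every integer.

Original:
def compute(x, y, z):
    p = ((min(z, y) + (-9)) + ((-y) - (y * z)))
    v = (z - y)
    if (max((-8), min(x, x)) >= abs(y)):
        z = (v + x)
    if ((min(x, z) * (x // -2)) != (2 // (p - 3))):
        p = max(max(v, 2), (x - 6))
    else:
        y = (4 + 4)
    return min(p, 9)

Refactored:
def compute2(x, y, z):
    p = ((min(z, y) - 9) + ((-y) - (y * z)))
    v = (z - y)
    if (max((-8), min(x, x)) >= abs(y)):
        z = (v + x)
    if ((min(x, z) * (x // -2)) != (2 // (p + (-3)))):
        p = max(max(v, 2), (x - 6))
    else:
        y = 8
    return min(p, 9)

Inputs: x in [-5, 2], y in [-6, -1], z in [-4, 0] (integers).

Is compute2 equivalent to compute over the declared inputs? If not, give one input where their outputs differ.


This is a faithful refactor — constant usage differs, arithmetic usage differs, but the computed results match everywhere.
Tracing x=-5, y=-5, z=-4: compute: p=-29, then v=1, then (max((-8), min(x, x)) >= abs(y)) is false, then ((min(x, z) * (x // -2)) != (2 // (p - 3))) is true, then p=2, then returns 2 | compute2: p=-29, then v=1, then (max((-8), min(x, x)) >= abs(y)) is false, then ((min(x, z) * (x // -2)) != (2 // (p + (-3)))) is true, then p=2, then returns 2 — matching result 2.
Sweeping the whole domain (240 inputs) finds no disagreement.
verdict: equivalent


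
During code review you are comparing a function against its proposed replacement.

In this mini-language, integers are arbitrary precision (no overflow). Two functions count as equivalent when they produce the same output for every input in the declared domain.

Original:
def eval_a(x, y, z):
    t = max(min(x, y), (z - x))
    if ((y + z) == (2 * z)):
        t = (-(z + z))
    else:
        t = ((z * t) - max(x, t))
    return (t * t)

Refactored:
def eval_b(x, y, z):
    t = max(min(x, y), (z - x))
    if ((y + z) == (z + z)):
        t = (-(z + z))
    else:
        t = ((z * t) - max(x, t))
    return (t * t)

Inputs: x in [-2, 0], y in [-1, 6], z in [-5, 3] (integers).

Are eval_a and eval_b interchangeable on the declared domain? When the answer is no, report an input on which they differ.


Reading the diff, among the changes: arithmetic usage differs, and constant usage differs.
One worked example (x=0, y=2, z=2) — eval_a: t = 2; ((y + z) == (2 * z)) -> true; t = -4; return 16; eval_b: t = 2; ((y + z) == (z + z)) -> true; t = -4; return 16; agreement on 16.
An exhaustive pass over the 216 declared inputs shows identical outputs.
verdict: equivalent


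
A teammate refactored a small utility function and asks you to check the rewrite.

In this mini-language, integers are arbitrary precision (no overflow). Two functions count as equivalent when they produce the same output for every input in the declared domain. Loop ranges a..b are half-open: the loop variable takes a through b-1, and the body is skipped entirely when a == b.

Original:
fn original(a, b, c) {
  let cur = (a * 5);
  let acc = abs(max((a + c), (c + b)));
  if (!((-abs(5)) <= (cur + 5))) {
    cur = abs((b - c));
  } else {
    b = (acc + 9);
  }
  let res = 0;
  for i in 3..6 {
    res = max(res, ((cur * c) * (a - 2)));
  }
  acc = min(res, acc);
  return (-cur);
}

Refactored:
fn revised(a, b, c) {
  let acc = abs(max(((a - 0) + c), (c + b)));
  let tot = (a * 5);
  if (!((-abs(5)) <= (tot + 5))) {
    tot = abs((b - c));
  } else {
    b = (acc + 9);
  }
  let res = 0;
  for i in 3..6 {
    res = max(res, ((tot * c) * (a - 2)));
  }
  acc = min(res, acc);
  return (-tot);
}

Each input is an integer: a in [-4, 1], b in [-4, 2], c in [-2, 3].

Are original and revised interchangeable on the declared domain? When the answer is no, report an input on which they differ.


Behavior is preserved: although local variable names differ, and arithmetic usage differs, and constant usage differs, the outputs never diverge.
As a probe, take a=1, b=0, c=3: original runs cur = 5; acc = 4; (!((-abs(5)) <= (cur + 5))) -> false; b = 13; res = 0; [i=3]; res = 0; [i=4]; res = 0; [i=5]; res = 0; acc = 0; return -5; revised runs acc = 4; tot = 5; (!((-abs(5)) <= (tot + 5))) -> false; b = 13; res = 0; [i=3]; res = 0; [i=4]; res = 0; [i=5]; res = 0; acc = 0; return -5; both end at -5.
Checked all 252 inputs in the declared domain: the outputs agree on every one.
verdict: equivalent


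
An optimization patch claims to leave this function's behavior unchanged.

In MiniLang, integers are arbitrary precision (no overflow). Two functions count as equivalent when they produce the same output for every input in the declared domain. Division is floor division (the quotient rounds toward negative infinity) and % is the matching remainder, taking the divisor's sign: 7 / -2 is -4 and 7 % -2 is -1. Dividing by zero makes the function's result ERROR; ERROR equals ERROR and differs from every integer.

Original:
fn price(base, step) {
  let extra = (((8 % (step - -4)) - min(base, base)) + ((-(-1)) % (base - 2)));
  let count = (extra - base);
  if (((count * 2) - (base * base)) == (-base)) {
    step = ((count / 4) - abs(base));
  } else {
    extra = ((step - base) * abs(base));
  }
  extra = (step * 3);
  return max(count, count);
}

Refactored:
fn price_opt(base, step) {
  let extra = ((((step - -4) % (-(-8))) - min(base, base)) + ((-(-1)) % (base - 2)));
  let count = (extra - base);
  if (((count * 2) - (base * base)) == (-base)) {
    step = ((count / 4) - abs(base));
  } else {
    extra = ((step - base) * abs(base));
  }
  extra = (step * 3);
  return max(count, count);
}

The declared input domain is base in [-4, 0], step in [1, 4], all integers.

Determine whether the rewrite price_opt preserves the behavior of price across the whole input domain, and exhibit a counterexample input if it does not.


Not equivalent: base=-4, step=1 separates them (6 vs 8).
price: extra := 2 | count := 6 | (((count * 2) - (base * base)) == (-base)): false | extra := 20 | extra := 3 | result 6
price_opt: extra := 4 | count := 8 | (((count * 2) - (base * base)) == (-base)): false | extra := 20 | extra := 3 | result 8
verdict: not equivalent; witness: base=-4, step=1


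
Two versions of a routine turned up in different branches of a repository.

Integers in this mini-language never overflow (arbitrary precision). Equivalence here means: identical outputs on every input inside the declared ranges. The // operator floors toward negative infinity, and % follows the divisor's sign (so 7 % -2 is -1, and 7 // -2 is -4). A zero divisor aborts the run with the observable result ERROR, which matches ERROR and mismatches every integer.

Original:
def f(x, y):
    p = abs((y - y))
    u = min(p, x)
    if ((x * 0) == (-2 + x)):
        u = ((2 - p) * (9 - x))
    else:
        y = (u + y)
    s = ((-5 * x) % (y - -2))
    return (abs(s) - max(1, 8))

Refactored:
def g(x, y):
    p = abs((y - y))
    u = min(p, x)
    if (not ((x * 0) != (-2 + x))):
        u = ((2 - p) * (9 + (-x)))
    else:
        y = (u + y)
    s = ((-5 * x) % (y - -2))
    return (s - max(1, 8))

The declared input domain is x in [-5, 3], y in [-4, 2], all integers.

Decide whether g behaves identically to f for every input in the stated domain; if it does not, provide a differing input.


There is a counterexample at x=-5, y=-4: -5 on one side, -11 on the other.
f: p becomes 0; next u becomes -5; next ((x * 0) == (-2 + x)) evaluates to false; next y becomes -9; next s becomes -3; next final value -5
g: p becomes 0; next u becomes -5; next (not ((x * 0) != (-2 + x))) evaluates to false; next y becomes -9; next s becomes -3; next final value -11
verdict: not equivalent; witness: x=-5, y=-4


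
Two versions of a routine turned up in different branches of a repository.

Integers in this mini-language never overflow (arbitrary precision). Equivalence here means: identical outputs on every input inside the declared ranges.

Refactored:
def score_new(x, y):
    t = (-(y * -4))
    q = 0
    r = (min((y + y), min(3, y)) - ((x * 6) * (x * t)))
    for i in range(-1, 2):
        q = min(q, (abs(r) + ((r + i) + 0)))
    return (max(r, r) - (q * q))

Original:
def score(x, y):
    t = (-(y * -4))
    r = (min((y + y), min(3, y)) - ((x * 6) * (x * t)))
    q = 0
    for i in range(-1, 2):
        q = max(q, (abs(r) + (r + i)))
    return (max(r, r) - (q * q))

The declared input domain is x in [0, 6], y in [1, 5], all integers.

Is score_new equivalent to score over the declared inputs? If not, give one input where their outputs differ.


Input x=0, y=1: -8 from score versus 1 from score_new.
verdict: not equivalent; witness: x=0, y=1


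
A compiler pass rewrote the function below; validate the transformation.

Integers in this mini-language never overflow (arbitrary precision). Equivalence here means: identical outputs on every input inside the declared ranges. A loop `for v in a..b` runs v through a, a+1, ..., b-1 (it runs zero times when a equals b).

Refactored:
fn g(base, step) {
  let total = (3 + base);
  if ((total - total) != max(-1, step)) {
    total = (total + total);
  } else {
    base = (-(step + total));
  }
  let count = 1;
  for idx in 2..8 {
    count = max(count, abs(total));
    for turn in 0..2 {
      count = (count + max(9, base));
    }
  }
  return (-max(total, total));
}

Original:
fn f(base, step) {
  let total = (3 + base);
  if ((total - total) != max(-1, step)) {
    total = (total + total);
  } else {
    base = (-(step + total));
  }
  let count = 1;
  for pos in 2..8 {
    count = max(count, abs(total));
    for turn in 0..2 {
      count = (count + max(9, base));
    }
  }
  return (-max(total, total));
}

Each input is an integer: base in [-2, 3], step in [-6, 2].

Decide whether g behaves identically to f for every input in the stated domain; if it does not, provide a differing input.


Changes here: local variable names differ; the full 54-point sweep finds no disagreement.
verdict: equivalent


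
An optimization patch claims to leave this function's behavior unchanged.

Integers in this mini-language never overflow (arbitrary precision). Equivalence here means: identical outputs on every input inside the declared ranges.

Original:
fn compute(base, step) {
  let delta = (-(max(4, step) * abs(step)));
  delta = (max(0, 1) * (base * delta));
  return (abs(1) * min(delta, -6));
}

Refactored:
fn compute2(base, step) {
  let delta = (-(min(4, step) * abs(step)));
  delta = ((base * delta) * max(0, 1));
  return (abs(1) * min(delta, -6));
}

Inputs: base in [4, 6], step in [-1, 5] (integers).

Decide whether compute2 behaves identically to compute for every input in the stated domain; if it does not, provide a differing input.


Take base=4, step=-1.
compute: delta = -4; delta = -16; return -16
compute2: delta = 1; delta = 4; return -6
-16 vs -6 — the two versions disagree here.
verdict: not equivalent; witness: base=4, step=-1


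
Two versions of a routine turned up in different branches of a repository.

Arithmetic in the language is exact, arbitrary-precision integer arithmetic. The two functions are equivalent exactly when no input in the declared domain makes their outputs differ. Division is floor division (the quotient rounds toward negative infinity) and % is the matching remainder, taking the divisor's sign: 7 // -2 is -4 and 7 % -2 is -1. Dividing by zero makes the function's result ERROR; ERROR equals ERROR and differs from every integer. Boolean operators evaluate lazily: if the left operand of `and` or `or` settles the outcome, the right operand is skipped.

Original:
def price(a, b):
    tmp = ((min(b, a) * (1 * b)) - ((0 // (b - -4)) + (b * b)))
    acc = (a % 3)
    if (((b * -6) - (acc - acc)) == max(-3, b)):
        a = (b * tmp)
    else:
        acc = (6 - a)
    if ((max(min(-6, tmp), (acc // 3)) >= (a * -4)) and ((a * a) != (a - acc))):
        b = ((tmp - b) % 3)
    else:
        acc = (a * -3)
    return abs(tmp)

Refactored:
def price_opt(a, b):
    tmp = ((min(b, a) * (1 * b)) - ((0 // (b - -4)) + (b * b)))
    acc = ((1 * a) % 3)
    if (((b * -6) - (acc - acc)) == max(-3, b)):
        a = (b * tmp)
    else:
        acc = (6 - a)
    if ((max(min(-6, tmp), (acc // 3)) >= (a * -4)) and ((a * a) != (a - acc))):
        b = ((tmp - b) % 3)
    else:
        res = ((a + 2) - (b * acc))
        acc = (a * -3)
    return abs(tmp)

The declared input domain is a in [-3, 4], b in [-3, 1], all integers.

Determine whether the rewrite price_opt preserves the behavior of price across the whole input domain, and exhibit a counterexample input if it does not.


Changes here: local variable names differ, and constant usage differs, and statement counts differ, and arithmetic usage differs; the full 40-point sweep finds no disagreement.
verdict: equivalent


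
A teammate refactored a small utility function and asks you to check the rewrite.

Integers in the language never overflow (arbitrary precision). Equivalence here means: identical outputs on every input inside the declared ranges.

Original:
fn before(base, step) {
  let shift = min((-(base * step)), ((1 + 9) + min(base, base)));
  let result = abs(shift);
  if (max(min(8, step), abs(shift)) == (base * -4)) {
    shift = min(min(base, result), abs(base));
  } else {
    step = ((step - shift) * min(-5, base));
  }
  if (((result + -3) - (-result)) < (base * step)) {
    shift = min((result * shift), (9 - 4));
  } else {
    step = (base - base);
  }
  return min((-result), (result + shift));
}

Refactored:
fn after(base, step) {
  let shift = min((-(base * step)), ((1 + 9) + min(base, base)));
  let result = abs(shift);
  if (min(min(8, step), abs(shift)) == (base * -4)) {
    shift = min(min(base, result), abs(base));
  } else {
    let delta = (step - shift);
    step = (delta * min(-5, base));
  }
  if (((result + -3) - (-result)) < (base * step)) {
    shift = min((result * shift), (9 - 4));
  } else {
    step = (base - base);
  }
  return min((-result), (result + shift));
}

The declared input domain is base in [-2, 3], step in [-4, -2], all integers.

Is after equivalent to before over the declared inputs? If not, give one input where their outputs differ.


These are not equivalent — on base=-2, step=-4 the outputs split (-8 vs -56).
before: shift := -8 | result := 8 | (max(min(8, step), abs(shift)) == (base * -4)): true | shift := -2 | (((result + -3) - (-result)) < (base * step)): false | step := 0 | result -8
after: shift := -8 | result := 8 | (min(min(8, step), abs(shift)) == (base * -4)): false | delta := 4 | step := -20 | (((result + -3) - (-result)) < (base * step)): true | shift := -64 | result -56
verdict: not equivalent; witness: base=-2, step=-4


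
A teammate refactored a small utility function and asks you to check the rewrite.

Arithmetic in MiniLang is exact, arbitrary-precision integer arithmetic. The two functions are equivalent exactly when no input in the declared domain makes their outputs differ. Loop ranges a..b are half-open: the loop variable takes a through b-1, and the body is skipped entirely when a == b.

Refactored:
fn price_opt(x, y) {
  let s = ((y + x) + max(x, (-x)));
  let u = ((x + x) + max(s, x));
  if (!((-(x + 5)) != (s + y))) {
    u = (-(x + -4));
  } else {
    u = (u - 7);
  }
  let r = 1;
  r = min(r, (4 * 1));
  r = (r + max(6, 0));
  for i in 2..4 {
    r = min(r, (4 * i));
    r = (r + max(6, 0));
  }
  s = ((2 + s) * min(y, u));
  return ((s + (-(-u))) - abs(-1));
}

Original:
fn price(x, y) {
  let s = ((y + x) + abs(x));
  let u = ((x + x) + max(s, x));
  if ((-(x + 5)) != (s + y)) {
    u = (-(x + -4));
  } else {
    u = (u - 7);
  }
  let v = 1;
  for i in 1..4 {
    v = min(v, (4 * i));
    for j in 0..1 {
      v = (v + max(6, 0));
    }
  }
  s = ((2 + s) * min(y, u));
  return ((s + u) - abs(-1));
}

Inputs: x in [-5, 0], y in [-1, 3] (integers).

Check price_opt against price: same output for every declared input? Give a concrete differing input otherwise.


Take x=-5, y=-1.
price: s = -1; u = -11; ((-(x + 5)) != (s + y)) -> true; u = 9; v = 1; [i=1]; v = 1; [j=0]; v = 7; [i=2]; v = 7; [j=0]; v = 13; [i=3]; v = 12; [j=0]; v = 18; s = -1; return 7
price_opt: s = -1; u = -11; (!((-(x + 5)) != (s + y))) -> false; u = -18; r = 1; r = 1; r = 7; [i=2]; r = 7; r = 13; [i=3]; r = 12; r = 18; s = -18; return -37
7 != -37, so the rewrite changes behavior.
verdict: not equivalent; witness: x=-5, y=-1


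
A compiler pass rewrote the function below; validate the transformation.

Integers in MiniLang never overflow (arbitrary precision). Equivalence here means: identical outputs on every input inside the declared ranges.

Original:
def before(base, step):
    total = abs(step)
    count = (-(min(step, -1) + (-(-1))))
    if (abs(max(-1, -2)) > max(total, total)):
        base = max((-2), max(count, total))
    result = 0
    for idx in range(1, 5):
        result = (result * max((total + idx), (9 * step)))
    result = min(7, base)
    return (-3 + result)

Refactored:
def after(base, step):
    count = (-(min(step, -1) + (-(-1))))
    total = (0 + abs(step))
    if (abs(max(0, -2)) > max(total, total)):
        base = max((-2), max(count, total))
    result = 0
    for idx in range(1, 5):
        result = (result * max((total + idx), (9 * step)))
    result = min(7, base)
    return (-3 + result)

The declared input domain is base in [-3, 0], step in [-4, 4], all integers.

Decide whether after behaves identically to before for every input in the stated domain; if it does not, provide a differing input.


Try base=-3, step=0.
before: total := 0 | count := 0 | (abs(max(-1, -2)) > max(total, total)): true | base := 0 | result := 0 | iter idx=1: | result := 0 | iter idx=2: | result := 0 | iter idx=3: | result := 0 | iter idx=4: | result := 0 | result := 0 | result -3
after: count := 0 | total := 0 | (abs(max(0, -2)) > max(total, total)): false | result := 0 | iter idx=1: | result := 0 | iter idx=2: | result := 0 | iter idx=3: | result := 0 | iter idx=4: | result := 0 | result := -3 | result -6
-3 and -6 differ, so these are not the same function on this domain.
verdict: not equivalent; witness: base=-3, step=0


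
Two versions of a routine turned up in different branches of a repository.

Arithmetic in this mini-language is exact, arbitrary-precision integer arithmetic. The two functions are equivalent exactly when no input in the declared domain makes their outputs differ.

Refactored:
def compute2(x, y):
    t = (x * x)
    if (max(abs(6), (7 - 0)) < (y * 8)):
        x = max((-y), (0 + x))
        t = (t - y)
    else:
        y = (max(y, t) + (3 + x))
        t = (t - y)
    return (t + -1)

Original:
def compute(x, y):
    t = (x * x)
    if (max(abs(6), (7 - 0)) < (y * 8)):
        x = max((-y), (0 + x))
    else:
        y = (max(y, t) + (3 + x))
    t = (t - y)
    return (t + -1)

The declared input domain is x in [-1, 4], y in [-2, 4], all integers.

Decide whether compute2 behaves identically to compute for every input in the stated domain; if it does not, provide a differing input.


Comparing the listings, the differences include: statement counts differ; arithmetic usage differs.
Tracing x=3, y=0: compute: t becomes 9; next (max(abs(6), (7 - 0)) < (y * 8)) evaluates to false; next y becomes 15; next t becomes -6; next final value -7 | compute2: t becomes 9; next (max(abs(6), (7 - 0)) < (y * 8)) evaluates to false; next y becomes 15; next t becomes -6; next final value -7 — matching result -7.
Checked all 42 inputs in the declared domain: the outputs agree on every one.
verdict: equivalent


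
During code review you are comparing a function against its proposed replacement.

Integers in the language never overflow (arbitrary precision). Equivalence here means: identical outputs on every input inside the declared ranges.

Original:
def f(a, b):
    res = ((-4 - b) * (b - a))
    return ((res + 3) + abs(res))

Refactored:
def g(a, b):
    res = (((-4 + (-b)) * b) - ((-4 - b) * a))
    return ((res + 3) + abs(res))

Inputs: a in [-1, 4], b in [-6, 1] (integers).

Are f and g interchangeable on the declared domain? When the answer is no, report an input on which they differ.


Equivalent — the differences include arithmetic usage differs, constant usage differs, yet no declared input distinguishes the two.
Tracing a=4, b=-2: f: res := 12 | result 27 | g: res := 12 | result 27 — matching result 27.
Sweeping the whole domain (48 inputs) finds no disagreement.
verdict: equivalent


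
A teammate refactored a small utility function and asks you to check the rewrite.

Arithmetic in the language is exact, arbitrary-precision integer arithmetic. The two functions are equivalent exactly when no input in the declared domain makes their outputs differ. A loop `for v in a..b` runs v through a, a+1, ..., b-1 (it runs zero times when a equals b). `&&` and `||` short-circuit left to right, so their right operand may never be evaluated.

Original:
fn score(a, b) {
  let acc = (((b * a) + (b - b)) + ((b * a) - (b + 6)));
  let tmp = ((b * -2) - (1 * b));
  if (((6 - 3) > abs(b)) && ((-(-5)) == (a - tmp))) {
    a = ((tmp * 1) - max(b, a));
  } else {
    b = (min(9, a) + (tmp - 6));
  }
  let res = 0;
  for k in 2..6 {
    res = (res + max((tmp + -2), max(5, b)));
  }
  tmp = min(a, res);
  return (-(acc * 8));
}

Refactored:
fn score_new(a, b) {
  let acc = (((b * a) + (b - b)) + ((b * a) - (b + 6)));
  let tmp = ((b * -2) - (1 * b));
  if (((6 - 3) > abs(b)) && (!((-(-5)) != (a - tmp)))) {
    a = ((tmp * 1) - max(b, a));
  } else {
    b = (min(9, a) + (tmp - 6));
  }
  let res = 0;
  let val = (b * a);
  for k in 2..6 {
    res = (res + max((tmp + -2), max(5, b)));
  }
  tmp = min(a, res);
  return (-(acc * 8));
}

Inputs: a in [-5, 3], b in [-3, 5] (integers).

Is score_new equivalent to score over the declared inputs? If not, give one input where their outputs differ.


Side by side, the visible changes include: comparison usage differs; also boolean connective usage differs; also statement counts differ; also local variable names differ; also arithmetic usage differs.
Spot check at a=3, b=-3 — score: acc=-21, then tmp=9, then (((6 - 3) > abs(b)) && ((-(-5)) == (a - tmp))) is false, then b=6, then res=0, then (k=2), then res=7, then (k=3), then res=14, then (k=4), then res=21, then (k=5), then res=28, then tmp=3, then returns 168. score_new: acc=-21, then tmp=9, then (((6 - 3) > abs(b)) && (!((-(-5)) != (a - tmp)))) is false, then b=6, then res=0, then val=18, then (k=2), then res=7, then (k=3), then res=14, then (k=4), then res=21, then (k=5), then res=28, then tmp=3, then returns 168. Both give 168.
Across all 81 domain points the two functions coincide.
verdict: equivalent
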